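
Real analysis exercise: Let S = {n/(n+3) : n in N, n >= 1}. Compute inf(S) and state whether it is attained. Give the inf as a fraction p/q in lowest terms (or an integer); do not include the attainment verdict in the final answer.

Analysis:
- Values: 1/4, 2/5, 1/2, 4/7, ... strictly increasing.
- Minimum is 1/4 (n=1); inf = 1/4 (attained).
- n/(n+3) = 1 - 3/(n+3) -> 1 from below as n -> infinity, and never equals 1.
- So sup = 1 (not attained).
Conclusion: inf(S) = 1/4, attained in S.

1/4


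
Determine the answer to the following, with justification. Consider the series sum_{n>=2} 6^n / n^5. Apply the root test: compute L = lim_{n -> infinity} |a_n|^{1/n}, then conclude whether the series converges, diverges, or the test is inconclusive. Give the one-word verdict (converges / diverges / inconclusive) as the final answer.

Let a_n denote the general term. Form |a_n|^(1/n) and simplify:
|a_n|^(1/n) = 6/n^(5/n)
Take the limit as n -> infinity: L = 6.
Since L = 6 > 1, the root test implies divergence.

diverges


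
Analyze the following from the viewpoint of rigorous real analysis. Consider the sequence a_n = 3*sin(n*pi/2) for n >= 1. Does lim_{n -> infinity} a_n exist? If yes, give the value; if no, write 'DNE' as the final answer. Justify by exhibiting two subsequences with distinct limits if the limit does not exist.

Examine the behaviour of a_n along subsequences.
a_{4k+1} = 3*sin(pi/2 + 2k*pi) = 3 -> 3. a_{4k+3} = 3*sin(3pi/2 + 2k*pi) = -3 -> -3.
Since these two subsequential limits are 3 and -3, distinct, the full sequence cannot converge (a convergent sequence has all subsequences tending to the same limit). So lim a_n does not exist.

DNE


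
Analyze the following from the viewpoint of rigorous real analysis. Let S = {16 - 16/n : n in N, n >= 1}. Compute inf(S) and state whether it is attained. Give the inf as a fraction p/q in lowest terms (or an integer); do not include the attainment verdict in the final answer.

Analysis:
- Values: 0, 8, 32/3, 12, ... strictly increasing.
- Minimum is 0 (n=1); inf = 0 (attained).
- 16 - 16/n -> 16 from below; sup = 16, not attained.
Conclusion: inf(S) = 0, attained in S.

0


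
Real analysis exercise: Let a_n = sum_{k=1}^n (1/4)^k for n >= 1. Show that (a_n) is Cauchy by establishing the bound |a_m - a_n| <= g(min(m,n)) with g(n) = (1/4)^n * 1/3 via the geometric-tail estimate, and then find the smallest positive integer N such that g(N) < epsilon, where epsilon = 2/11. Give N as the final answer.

For m > n >= 1: |a_m - a_n| = sum_{k=n+1}^m (1/4)^k < sum_{k=n+1}^infinity (1/4)^k = (1/4)^(n+1) / (1 - 1/4) = (1/4)^n * (1/4) * (4/3) = (1/4)^n * 1/3.
So g(n) = (1/4)^n / 3. Since g(n) -> 0, (a_n) is Cauchy.
Now solve g(N) < 2/11: (1/4)^N / 3 < 2/11 <=> 4^N > 1 / (3 * 2/11) = 11/6.
Check powers of 4: 4^0 = 1 <= 11/6, 4^1 = 4 > 11/6.
So the smallest such N is 1. Check: g(1) = 1/(3 * 4) = 1/12 < 2/11.

1


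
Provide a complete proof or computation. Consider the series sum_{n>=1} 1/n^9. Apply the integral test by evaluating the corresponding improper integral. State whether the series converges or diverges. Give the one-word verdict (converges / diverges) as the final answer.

Let f(x) = x^(-9). Then f is positive, continuous, and decreasing on [1, infinity), so the integral test applies.
Compute the improper integral int_{1}^infinity f(x) dx:
  antiderivative F(x) = -1/(8*x^8).
  As x -> infinity, F(x) -> 0 (since p = 9 > 1).
  So int = F(infinity) - F(1) = 0 - (-1/8) = 1/8.
  Finite, so by the integral test, the series converges.

converges


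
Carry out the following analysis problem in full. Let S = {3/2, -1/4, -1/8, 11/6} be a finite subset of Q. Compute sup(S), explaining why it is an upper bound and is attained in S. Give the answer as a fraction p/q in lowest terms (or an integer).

S is finite, so sup(S) = max(S).
Sorted decreasing:
11/6, 3/2, -1/8, -1/4
The extremum is 11/6.
For every x in S, x <= 11/6. And 11/6 is in S, so it is attained.
Therefore sup(S) = 11/6.

11/6


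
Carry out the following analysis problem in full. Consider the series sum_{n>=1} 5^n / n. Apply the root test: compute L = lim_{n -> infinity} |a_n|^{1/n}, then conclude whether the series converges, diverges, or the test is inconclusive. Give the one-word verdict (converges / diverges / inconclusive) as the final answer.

Let a_n denote the general term. Form |a_n|^(1/n) and simplify:
|a_n|^(1/n) = 5/n^(1/n)
Take the limit as n -> infinity: L = 5.
Since L = 5 > 1, the root test implies divergence.

diverges


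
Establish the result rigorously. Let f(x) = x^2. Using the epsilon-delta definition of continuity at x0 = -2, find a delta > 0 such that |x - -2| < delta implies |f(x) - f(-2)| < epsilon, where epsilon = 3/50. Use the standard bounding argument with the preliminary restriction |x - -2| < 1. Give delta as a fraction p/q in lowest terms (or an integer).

Factor: |x^2 - (-2)^2| = |x - -2| * |x + -2|.
Impose |x - -2| < 1 first. Then |x + -2| = |(x - -2) + 2*(-2)| <= |x - -2| + 2*|-2| < 1 + 4 = 5.
So |x^2 - (-2)^2| < delta * 5.
We need delta * 5 <= 3/50, i.e. delta <= 3/50/5 = 3/250.
Since 3/250 < 1, this is tighter than 1; take delta = 3/250.
So delta = 3/250 works.

3/250


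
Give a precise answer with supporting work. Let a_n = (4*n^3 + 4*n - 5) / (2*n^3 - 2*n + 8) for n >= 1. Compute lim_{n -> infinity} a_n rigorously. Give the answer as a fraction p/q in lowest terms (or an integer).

Divide numerator and denominator by n^3, the highest power:
numerator / n^3 = 4 + 4/n^2 - 5/n^3
denominator / n^3 = 2 - 2/n^2 + 8/n^3
As n -> infinity, all terms of the form c/n^k (k >= 1) tend to 0.
So numerator / n^3 -> 4 and denominator / n^3 -> 2.
Therefore lim a_n = 2.

2


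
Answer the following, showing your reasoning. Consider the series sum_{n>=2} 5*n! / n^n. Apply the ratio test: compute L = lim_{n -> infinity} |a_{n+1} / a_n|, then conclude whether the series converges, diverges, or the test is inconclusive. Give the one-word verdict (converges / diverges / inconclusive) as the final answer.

Let a_n denote the general term. Form the ratio a_{n+1}/a_n and simplify:
a_{n+1}/a_n = (n/(n + 1))^n
Take the limit as n -> infinity: L = exp(-1).
Since L = exp(-1) < 1, the ratio test implies the series converges.

converges


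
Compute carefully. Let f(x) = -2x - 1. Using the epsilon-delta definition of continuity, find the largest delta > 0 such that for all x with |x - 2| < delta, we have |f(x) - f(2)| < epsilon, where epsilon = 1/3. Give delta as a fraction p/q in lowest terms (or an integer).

We compute f(2) = -2*(2) - 1 = -5.
|f(x) - f(2)| = |-2x - 1 - (-5)| = |-2(x - 2)| = 2|x - 2|.
We need 2|x - 2| < 1/3, i.e. |x - 2| < 1/3 / 2 = 1/6.
So any delta <= 1/6 works. Conversely, if delta > 1/6, then x = 2 + 1/6 satisfies |x - 2| = 1/6 < delta but |f(x) - f(2)| = 2 * 1/6 = 1/3, which is not < 1/3; so no larger delta works.
Hence the largest such delta is 1/6.

1/6


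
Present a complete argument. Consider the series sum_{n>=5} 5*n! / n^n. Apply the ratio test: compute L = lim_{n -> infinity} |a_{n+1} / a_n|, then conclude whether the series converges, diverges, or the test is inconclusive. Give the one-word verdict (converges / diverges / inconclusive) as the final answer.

Let a_n denote the general term. Form the ratio a_{n+1}/a_n and simplify:
a_{n+1}/a_n = (n/(n + 1))^n
Take the limit as n -> infinity: L = exp(-1).
Since L = exp(-1) < 1, the ratio test implies the series converges.

converges


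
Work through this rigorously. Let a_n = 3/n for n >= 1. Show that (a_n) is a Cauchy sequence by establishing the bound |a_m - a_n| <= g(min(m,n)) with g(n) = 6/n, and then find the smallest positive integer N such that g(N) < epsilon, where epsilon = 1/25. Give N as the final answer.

For any m, n >= 1, by the triangle inequality:
|a_m - a_n| = |3/m - 3/n| <= 3*1/m + 3*1/n <= 6/min(m,n).
So g(n) = 6/n bounds the Cauchy difference. Since g(n) -> 0, (a_n) is Cauchy.
Now solve g(N) < 1/25: 6/N < 1/25 <=> N > 6 / (1/25) = 150.
The smallest integer strictly greater than 150 is N = 151.
Check: g(151) = 6/151 = 6/151 < 1/25; g(150) = 1/25 >= 1/25. So N = 151.

151


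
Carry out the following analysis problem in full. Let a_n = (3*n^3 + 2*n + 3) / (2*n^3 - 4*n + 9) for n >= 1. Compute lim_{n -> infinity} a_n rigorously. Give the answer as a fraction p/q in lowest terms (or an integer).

Divide numerator and denominator by n^3, the highest power:
numerator / n^3 = 3 + 2/n^2 + 3/n^3
denominator / n^3 = 2 - 4/n^2 + 9/n^3
As n -> infinity, all terms of the form c/n^k (k >= 1) tend to 0.
So numerator / n^3 -> 3 and denominator / n^3 -> 2.
Therefore lim a_n = 3/2.

3/2


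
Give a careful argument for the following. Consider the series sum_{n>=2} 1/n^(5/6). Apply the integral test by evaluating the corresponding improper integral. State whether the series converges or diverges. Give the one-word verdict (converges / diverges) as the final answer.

Let f(x) = x^(-5/6). Then f is positive, continuous, and decreasing on [2, infinity), so the integral test applies.
Compute the improper integral int_{2}^infinity f(x) dx:
  antiderivative F(x) = 6*x^(1/6).
  As x -> infinity, F(x) -> infinity (since p = 5/6 < 1).
  So the integral diverges. By the integral test, the series diverges.

diverges


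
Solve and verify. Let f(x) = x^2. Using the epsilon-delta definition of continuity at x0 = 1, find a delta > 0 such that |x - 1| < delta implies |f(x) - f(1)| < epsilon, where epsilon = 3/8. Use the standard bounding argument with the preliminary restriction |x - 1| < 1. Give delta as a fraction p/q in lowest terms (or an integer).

Factor: |x^2 - (1)^2| = |x - 1| * |x + 1|.
Impose |x - 1| < 1 first. Then |x + 1| = |(x - 1) + 2*(1)| <= |x - 1| + 2*|1| < 1 + 2 = 3.
So |x^2 - (1)^2| < delta * 3.
We need delta * 3 <= 3/8, i.e. delta <= 3/8/3 = 1/8.
Since 1/8 < 1, this is tighter than 1; take delta = 1/8.
So delta = 1/8 works.

1/8


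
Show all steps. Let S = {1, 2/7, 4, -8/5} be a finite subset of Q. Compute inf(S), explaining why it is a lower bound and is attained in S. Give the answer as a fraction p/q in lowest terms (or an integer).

S is finite, so inf(S) = min(S).
Sorted increasing:
-8/5, 2/7, 1, 4
The extremum is -8/5.
For every x in S, x >= -8/5. And -8/5 is in S, so it is attained.
Therefore inf(S) = -8/5.

-8/5


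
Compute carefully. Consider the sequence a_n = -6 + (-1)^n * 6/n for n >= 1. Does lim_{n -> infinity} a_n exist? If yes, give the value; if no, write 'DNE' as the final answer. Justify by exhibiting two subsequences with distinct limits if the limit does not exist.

Examine the behaviour of a_n along subsequences.
Even-n subsequence a_{2k} = -6 + 6/(2k) -> -6. Odd-n subsequence a_{2k+1} = -6 - 6/(2k+1) -> -6. Both tend to -6, which suggests the limit is -6; verify directly.
|a_n - (-6)| = |(-1)^n * 6/n| = 6/n for every n >= 1.
Given epsilon > 0, choose a positive integer N > 6/epsilon. Then for all n >= N, |a_n - (-6)| = 6/n <= 6/N < epsilon.
So by the definition of the limit, lim a_n exists and equals -6.

-6


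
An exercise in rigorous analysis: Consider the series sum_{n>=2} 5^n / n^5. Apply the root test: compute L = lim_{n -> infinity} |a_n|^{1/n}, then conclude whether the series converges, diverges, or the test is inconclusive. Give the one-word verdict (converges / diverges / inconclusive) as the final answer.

Let a_n denote the general term. Form |a_n|^(1/n) and simplify:
|a_n|^(1/n) = 5/n^(5/n)
Take the limit as n -> infinity: L = 5.
Since L = 5 > 1, the root test implies divergence.

diverges


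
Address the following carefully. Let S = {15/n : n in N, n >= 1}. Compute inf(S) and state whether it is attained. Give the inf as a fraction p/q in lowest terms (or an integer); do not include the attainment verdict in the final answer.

Analysis:
- Values: 15, 15/2, 5, 15/4, ... strictly decreasing.
- The maximum is 15 (n=1); sup = 15 (attained).
- The set is bounded below by 0; 15/n -> 0 so 0 is the greatest lower bound.
- 0 is not in the set, so inf = 0 is not attained.
Conclusion: inf(S) = 0, not attained in S.

0


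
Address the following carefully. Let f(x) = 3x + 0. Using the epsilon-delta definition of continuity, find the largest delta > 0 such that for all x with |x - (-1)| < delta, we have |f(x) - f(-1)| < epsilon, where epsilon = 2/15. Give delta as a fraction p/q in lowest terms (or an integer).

We compute f(-1) = 3*(-1) + 0 = -3.
|f(x) - f(-1)| = |3x + 0 - (-3)| = |3(x - (-1))| = 3|x - (-1)|.
We need 3|x - (-1)| < 2/15, i.e. |x - (-1)| < 2/15 / 3 = 2/45.
So any delta <= 2/45 works. Conversely, if delta > 2/45, then x = -1 + 2/45 satisfies |x - (-1)| = 2/45 < delta but |f(x) - f(-1)| = 3 * 2/45 = 2/15, which is not < 2/15; so no larger delta works.
Hence the largest such delta is 2/45.

2/45


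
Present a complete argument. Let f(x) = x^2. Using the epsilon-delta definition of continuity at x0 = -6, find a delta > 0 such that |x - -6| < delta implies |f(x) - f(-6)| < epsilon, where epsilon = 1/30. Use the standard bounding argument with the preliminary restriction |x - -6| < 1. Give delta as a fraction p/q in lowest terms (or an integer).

Factor: |x^2 - (-6)^2| = |x - -6| * |x + -6|.
Impose |x - -6| < 1 first. Then |x + -6| = |(x - -6) + 2*(-6)| <= |x - -6| + 2*|-6| < 1 + 12 = 13.
So |x^2 - (-6)^2| < delta * 13.
We need delta * 13 <= 1/30, i.e. delta <= 1/30/13 = 1/390.
Since 1/390 < 1, this is tighter than 1; take delta = 1/390.
So delta = 1/390 works.

1/390


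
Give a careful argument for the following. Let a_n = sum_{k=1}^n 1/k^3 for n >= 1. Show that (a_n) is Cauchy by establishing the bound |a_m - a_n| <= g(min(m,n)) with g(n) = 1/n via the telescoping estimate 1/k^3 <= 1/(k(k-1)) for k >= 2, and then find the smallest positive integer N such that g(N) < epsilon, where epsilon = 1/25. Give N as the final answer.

For m > n >= 1: |a_m - a_n| = sum_{k=n+1}^m 1/k^3.
Use 1/k^3 <= 1/(k(k-1)) = 1/(k-1) - 1/k for k >= 2 (which holds since k^3 >= k^2 >= k(k-1) for k >= 2):
sum_{k=n+1}^m 1/k^3 <= sum_{k=n+1}^m (1/(k-1) - 1/k) = 1/n - 1/m <= 1/n.
By symmetry the same bound holds with n,m swapped, so |a_m - a_n| <= 1/min(m,n) = g(min(m,n)). Since g(n) -> 0, (a_n) is Cauchy.
Now solve g(N) < 1/25: 1/N < 1/25 <=> N > 1/(1/25) = 25.
The smallest integer strictly greater than 25 is N = 26.
Check: g(26) = 1/26 < 1/25; g(25) = 1/25 >= 1/25. So N = 26.

26


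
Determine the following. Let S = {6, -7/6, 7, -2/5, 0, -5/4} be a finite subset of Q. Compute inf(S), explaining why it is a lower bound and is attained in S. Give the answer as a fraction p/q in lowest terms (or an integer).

S is finite, so inf(S) = min(S).
Sorted increasing:
-5/4, -7/6, -2/5, 0, 6, 7
The extremum is -5/4.
For every x in S, x >= -5/4. And -5/4 is in S, so it is attained.
Therefore inf(S) = -5/4.

-5/4


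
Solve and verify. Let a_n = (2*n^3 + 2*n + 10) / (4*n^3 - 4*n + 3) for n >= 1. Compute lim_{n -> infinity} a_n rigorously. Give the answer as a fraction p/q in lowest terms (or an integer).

Divide numerator and denominator by n^3, the highest power:
numerator / n^3 = 2 + 2/n^2 + 10/n^3
denominator / n^3 = 4 - 4/n^2 + 3/n^3
As n -> infinity, all terms of the form c/n^k (k >= 1) tend to 0.
So numerator / n^3 -> 2 and denominator / n^3 -> 4.
Therefore lim a_n = 1/2.

1/2


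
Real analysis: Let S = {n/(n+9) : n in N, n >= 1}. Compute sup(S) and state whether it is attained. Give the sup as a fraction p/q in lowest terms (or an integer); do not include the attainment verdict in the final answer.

Analysis:
- Values: 1/10, 2/11, 1/4, 4/13, ... strictly increasing.
- Minimum is 1/10 (n=1); inf = 1/10 (attained).
- n/(n+9) = 1 - 9/(n+9) -> 1 from below as n -> infinity, and never equals 1.
- So sup = 1 (not attained).
Conclusion: sup(S) = 1, not attained in S.

1


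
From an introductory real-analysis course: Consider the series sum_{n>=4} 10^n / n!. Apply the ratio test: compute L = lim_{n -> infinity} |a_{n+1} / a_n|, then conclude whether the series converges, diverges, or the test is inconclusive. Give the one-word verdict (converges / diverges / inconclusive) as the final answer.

Let a_n denote the general term. Form the ratio a_{n+1}/a_n and simplify:
a_{n+1}/a_n = 10/(n + 1)
Take the limit as n -> infinity: L = 0.
Since L = 0 < 1, the ratio test implies the series converges.

converges


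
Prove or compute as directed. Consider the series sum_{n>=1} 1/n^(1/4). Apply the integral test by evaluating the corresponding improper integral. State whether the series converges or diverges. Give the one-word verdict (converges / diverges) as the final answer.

Let f(x) = x^(-1/4). Then f is positive, continuous, and decreasing on [1, infinity), so the integral test applies.
Compute the improper integral int_{1}^infinity f(x) dx:
  antiderivative F(x) = 4*x^(3/4)/3.
  As x -> infinity, F(x) -> infinity (since p = 1/4 < 1).
  So the integral diverges. By the integral test, the series diverges.

diverges


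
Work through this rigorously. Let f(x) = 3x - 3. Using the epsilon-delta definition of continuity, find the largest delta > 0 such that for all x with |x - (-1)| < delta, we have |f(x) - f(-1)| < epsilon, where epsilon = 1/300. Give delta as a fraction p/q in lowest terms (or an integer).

We compute f(-1) = 3*(-1) - 3 = -6.
|f(x) - f(-1)| = |3x - 3 - (-6)| = |3(x - (-1))| = 3|x - (-1)|.
We need 3|x - (-1)| < 1/300, i.e. |x - (-1)| < 1/300 / 3 = 1/900.
So any delta <= 1/900 works. Conversely, if delta > 1/900, then x = -1 + 1/900 satisfies |x - (-1)| = 1/900 < delta but |f(x) - f(-1)| = 3 * 1/900 = 1/300, which is not < 1/300; so no larger delta works.
Hence the largest such delta is 1/900.

1/900


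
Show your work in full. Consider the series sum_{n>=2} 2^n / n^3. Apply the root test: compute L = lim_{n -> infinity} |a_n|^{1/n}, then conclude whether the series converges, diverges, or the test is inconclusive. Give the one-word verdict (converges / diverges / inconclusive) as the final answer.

Let a_n denote the general term. Form |a_n|^(1/n) and simplify:
|a_n|^(1/n) = 2/n^(3/n)
Take the limit as n -> infinity: L = 2.
Since L = 2 > 1, the root test implies divergence.

diverges


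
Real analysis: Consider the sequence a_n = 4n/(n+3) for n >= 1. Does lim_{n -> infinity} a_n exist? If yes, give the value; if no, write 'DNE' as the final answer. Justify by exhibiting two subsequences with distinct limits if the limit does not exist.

Examine the behaviour of a_n along subsequences.
Even-n subsequence a_{2k} = 4(2k)/(2k+3) -> 4. Odd-n subsequence a_{2k+1} = 4(2k+1)/(2k+4) -> 4. Both tend to 4, which suggests the limit is 4; verify directly.
|a_n - 4| = |4n - 4(n+3)| / (n+3) = 12/(n+3) < 12/n for every n >= 1.
Given epsilon > 0, choose a positive integer N > 12/epsilon. Then for all n >= N, |a_n - 4| < 12/n <= 12/N < epsilon.
So by the definition of the limit, lim a_n exists and equals 4.

4


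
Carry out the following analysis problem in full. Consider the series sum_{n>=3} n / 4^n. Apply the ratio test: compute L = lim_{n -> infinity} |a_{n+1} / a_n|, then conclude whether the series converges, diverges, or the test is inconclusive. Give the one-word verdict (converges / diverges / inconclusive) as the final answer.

Let a_n denote the general term. Form the ratio a_{n+1}/a_n and simplify:
a_{n+1}/a_n = (n + 1)/(4*n)
Take the limit as n -> infinity: L = 1/4.
Since L = 1/4 < 1, the ratio test implies the series converges.

converges


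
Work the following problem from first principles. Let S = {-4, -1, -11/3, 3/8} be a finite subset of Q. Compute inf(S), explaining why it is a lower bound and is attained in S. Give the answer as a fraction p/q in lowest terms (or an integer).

S is finite, so inf(S) = min(S).
Sorted increasing:
-4, -11/3, -1, 3/8
The extremum is -4.
For every x in S, x >= -4. And -4 is in S, so it is attained.
Therefore inf(S) = -4.

-4


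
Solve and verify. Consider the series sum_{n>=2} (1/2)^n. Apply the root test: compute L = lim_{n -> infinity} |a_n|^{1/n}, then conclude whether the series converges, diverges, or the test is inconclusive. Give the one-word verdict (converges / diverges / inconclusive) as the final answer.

Let a_n denote the general term. Form |a_n|^(1/n) and simplify:
|a_n|^(1/n) = 1/2
Take the limit as n -> infinity: L = 1/2.
Since L = 1/2 < 1, the root test implies convergence.

converges


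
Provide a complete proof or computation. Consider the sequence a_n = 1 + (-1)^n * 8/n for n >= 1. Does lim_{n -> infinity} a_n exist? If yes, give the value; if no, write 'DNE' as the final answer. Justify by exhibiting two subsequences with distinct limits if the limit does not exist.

Examine the behaviour of a_n along subsequences.
Even-n subsequence a_{2k} = 1 + 8/(2k) -> 1. Odd-n subsequence a_{2k+1} = 1 - 8/(2k+1) -> 1. Both tend to 1, which suggests the limit is 1; verify directly.
|a_n - 1| = |(-1)^n * 8/n| = 8/n for every n >= 1.
Given epsilon > 0, choose a positive integer N > 8/epsilon. Then for all n >= N, |a_n - 1| = 8/n <= 8/N < epsilon.
So by the definition of the limit, lim a_n exists and equals 1.

1


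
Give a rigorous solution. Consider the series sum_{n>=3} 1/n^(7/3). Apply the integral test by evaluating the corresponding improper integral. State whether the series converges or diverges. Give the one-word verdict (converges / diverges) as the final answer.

Let f(x) = x^(-7/3). Then f is positive, continuous, and decreasing on [3, infinity), so the integral test applies.
Compute the improper integral int_{3}^infinity f(x) dx:
  antiderivative F(x) = -3/(4*x^(4/3)).
  As x -> infinity, F(x) -> 0 (since p = 7/3 > 1).
  So int = F(infinity) - F(3) = 0 - (-3^(2/3)/12) = 3^(2/3)/12.
  Finite, so by the integral test, the series converges.

converges


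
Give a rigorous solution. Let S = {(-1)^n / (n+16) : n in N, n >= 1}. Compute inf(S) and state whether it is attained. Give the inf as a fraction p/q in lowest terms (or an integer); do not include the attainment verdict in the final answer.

Analysis:
- Values: -1/17, 1/18, -1/19, 1/20, -1/21, ...
- Positive terms (even n): 1/(2+16), 1/(4+16), ... decreasing -> max = 1/18 (n=2).
- Negative terms (odd n): -1/(1+16), -1/(3+16), ... increasing -> min = -1/17 (n=1).
- So sup = 1/18 (attained at n=2); inf = -1/17 (attained at n=1).
Conclusion: inf(S) = -1/17, attained in S.

-1/17


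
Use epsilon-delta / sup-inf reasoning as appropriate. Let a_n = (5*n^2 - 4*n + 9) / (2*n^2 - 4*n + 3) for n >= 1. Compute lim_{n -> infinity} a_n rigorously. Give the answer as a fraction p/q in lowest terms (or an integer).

Divide numerator and denominator by n^2, the highest power:
numerator / n^2 = 5 - 4/n + 9/n^2
denominator / n^2 = 2 - 4/n + 3/n^2
As n -> infinity, all terms of the form c/n^k (k >= 1) tend to 0.
So numerator / n^2 -> 5 and denominator / n^2 -> 2.
Therefore lim a_n = 5/2.

5/2


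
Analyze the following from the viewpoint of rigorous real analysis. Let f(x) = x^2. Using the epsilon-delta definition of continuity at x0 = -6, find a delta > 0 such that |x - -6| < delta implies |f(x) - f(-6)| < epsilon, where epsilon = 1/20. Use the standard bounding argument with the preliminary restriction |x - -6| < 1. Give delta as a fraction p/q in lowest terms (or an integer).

Factor: |x^2 - (-6)^2| = |x - -6| * |x + -6|.
Impose |x - -6| < 1 first. Then |x + -6| = |(x - -6) + 2*(-6)| <= |x - -6| + 2*|-6| < 1 + 12 = 13.
So |x^2 - (-6)^2| < delta * 13.
We need delta * 13 <= 1/20, i.e. delta <= 1/20/13 = 1/260.
Since 1/260 < 1, this is tighter than 1; take delta = 1/260.
So delta = 1/260 works.

1/260


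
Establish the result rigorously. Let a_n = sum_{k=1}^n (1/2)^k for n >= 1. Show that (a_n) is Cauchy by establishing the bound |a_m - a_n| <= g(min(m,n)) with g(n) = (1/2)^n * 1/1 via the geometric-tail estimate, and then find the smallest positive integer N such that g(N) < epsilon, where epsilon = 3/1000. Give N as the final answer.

For m > n >= 1: |a_m - a_n| = sum_{k=n+1}^m (1/2)^k < sum_{k=n+1}^infinity (1/2)^k = (1/2)^(n+1) / (1 - 1/2) = (1/2)^n * (1/2) * (2/1) = (1/2)^n * 1/1.
So g(n) = (1/2)^n / 1. Since g(n) -> 0, (a_n) is Cauchy.
Now solve g(N) < 3/1000: (1/2)^N / 1 < 3/1000 <=> 2^N > 1 / (1 * 3/1000) = 1000/3.
Check powers of 2: 2^8 = 256 <= 1000/3, 2^9 = 512 > 1000/3.
So the smallest such N is 9. Check: g(9) = 1/(1 * 512) = 1/512 < 3/1000.

9


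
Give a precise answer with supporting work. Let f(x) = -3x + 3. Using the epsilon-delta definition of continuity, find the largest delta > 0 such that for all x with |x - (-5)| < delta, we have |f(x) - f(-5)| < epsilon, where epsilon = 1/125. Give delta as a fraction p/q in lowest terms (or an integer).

We compute f(-5) = -3*(-5) + 3 = 18.
|f(x) - f(-5)| = |-3x + 3 - (18)| = |-3(x - (-5))| = 3|x - (-5)|.
We need 3|x - (-5)| < 1/125, i.e. |x - (-5)| < 1/125 / 3 = 1/375.
So any delta <= 1/375 works. Conversely, if delta > 1/375, then x = -5 + 1/375 satisfies |x - (-5)| = 1/375 < delta but |f(x) - f(-5)| = 3 * 1/375 = 1/125, which is not < 1/125; so no larger delta works.
Hence the largest such delta is 1/375.

1/375


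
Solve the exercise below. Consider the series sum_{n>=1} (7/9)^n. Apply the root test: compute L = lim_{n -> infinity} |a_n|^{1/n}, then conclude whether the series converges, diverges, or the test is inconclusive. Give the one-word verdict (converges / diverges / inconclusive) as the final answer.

Let a_n denote the general term. Form |a_n|^(1/n) and simplify:
|a_n|^(1/n) = 7/9
Take the limit as n -> infinity: L = 7/9.
Since L = 7/9 < 1, the root test implies convergence.

converges


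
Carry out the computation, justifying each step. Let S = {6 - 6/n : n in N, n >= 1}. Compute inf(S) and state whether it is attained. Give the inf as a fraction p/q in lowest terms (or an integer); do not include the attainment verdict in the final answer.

Analysis:
- Values: 0, 3, 4, 9/2, ... strictly increasing.
- Minimum is 0 (n=1); inf = 0 (attained).
- 6 - 6/n -> 6 from below; sup = 6, not attained.
Conclusion: inf(S) = 0, attained in S.

0


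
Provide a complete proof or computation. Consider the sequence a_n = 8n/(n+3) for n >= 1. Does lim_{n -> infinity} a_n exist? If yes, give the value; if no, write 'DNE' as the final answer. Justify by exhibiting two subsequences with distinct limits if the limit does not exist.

Examine the behaviour of a_n along subsequences.
Even-n subsequence a_{2k} = 8(2k)/(2k+3) -> 8. Odd-n subsequence a_{2k+1} = 8(2k+1)/(2k+4) -> 8. Both tend to 8, which suggests the limit is 8; verify directly.
|a_n - 8| = |8n - 8(n+3)| / (n+3) = 24/(n+3) < 24/n for every n >= 1.
Given epsilon > 0, choose a positive integer N > 24/epsilon. Then for all n >= N, |a_n - 8| < 24/n <= 24/N < epsilon.
So by the definition of the limit, lim a_n exists and equals 8.

8


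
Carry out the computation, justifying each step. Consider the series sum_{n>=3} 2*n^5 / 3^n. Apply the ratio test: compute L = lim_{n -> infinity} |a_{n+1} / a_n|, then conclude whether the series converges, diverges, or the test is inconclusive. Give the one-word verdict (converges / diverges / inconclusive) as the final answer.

Let a_n denote the general term. Form the ratio a_{n+1}/a_n and simplify:
a_{n+1}/a_n = (n + 1)^5/(3*n^5)
Take the limit as n -> infinity: L = 1/3.
Since L = 1/3 < 1, the ratio test implies the series converges.

converges


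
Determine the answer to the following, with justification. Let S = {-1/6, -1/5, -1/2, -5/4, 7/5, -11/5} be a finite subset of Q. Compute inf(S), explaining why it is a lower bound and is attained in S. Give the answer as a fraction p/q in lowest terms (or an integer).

S is finite, so inf(S) = min(S).
Sorted increasing:
-11/5, -5/4, -1/2, -1/5, -1/6, 7/5
The extremum is -11/5.
For every x in S, x >= -11/5. And -11/5 is in S, so it is attained.
Therefore inf(S) = -11/5.

-11/5


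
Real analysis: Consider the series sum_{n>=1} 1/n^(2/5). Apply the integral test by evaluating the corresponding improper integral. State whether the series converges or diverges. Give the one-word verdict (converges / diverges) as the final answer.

Let f(x) = x^(-2/5). Then f is positive, continuous, and decreasing on [1, infinity), so the integral test applies.
Compute the improper integral int_{1}^infinity f(x) dx:
  antiderivative F(x) = 5*x^(3/5)/3.
  As x -> infinity, F(x) -> infinity (since p = 2/5 < 1).
  So the integral diverges. By the integral test, the series diverges.

diverges


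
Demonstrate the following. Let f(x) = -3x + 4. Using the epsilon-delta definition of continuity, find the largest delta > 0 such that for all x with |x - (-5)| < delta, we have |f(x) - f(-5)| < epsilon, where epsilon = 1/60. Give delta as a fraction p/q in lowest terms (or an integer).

We compute f(-5) = -3*(-5) + 4 = 19.
|f(x) - f(-5)| = |-3x + 4 - (19)| = |-3(x - (-5))| = 3|x - (-5)|.
We need 3|x - (-5)| < 1/60, i.e. |x - (-5)| < 1/60 / 3 = 1/180.
So any delta <= 1/180 works. Conversely, if delta > 1/180, then x = -5 + 1/180 satisfies |x - (-5)| = 1/180 < delta but |f(x) - f(-5)| = 3 * 1/180 = 1/60, which is not < 1/60; so no larger delta works.
Hence the largest such delta is 1/180.

1/180


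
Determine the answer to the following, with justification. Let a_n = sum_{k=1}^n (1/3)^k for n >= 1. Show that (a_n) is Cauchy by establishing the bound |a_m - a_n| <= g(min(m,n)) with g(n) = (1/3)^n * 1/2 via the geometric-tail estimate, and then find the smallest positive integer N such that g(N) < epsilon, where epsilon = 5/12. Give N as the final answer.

For m > n >= 1: |a_m - a_n| = sum_{k=n+1}^m (1/3)^k < sum_{k=n+1}^infinity (1/3)^k = (1/3)^(n+1) / (1 - 1/3) = (1/3)^n * (1/3) * (3/2) = (1/3)^n * 1/2.
So g(n) = (1/3)^n / 2. Since g(n) -> 0, (a_n) is Cauchy.
Now solve g(N) < 5/12: (1/3)^N / 2 < 5/12 <=> 3^N > 1 / (2 * 5/12) = 6/5.
Check powers of 3: 3^0 = 1 <= 6/5, 3^1 = 3 > 6/5.
So the smallest such N is 1. Check: g(1) = 1/(2 * 3) = 1/6 < 5/12.

1


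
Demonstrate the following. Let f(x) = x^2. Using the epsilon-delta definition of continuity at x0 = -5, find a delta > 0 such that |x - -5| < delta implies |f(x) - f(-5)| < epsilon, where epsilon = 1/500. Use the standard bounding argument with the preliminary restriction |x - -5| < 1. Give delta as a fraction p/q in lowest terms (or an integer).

Factor: |x^2 - (-5)^2| = |x - -5| * |x + -5|.
Impose |x - -5| < 1 first. Then |x + -5| = |(x - -5) + 2*(-5)| <= |x - -5| + 2*|-5| < 1 + 10 = 11.
So |x^2 - (-5)^2| < delta * 11.
We need delta * 11 <= 1/500, i.e. delta <= 1/500/11 = 1/5500.
Since 1/5500 < 1, this is tighter than 1; take delta = 1/5500.
So delta = 1/5500 works.

1/5500


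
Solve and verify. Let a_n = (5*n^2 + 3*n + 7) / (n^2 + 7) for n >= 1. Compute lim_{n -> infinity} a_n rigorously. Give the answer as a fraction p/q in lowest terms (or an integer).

Divide numerator and denominator by n^2, the highest power:
numerator / n^2 = 5 + 3/n + 7/n^2
denominator / n^2 = 1 + 7/n^2
As n -> infinity, all terms of the form c/n^k (k >= 1) tend to 0.
So numerator / n^2 -> 5 and denominator / n^2 -> 1.
Therefore lim a_n = 5.

5


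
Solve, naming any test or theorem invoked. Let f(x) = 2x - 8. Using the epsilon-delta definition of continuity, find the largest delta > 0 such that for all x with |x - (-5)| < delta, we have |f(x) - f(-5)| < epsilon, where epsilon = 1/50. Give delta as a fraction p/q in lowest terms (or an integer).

We compute f(-5) = 2*(-5) - 8 = -18.
|f(x) - f(-5)| = |2x - 8 - (-18)| = |2(x - (-5))| = 2|x - (-5)|.
We need 2|x - (-5)| < 1/50, i.e. |x - (-5)| < 1/50 / 2 = 1/100.
So any delta <= 1/100 works. Conversely, if delta > 1/100, then x = -5 + 1/100 satisfies |x - (-5)| = 1/100 < delta but |f(x) - f(-5)| = 2 * 1/100 = 1/50, which is not < 1/50; so no larger delta works.
Hence the largest such delta is 1/100.

1/100


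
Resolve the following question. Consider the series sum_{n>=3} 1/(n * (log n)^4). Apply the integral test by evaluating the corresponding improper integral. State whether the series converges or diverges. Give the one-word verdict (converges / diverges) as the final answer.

Let f(x) = 1/(x*log(x)^4). Then f is positive, continuous, and decreasing on [3, infinity), so the integral test applies.
Compute the improper integral int_{3}^infinity f(x) dx:
  antiderivative F(x) = -1/(3*log(x)^3).
  F(x) -> 0 as x -> infinity.  int = 0 - F(3) = 1/(3*log(3)^3) < infinity. By the integral test, the series converges.

converges


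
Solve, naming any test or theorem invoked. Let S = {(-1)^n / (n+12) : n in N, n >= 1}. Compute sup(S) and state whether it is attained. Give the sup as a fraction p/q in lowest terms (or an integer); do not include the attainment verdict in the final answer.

Analysis:
- Values: -1/13, 1/14, -1/15, 1/16, -1/17, ...
- Positive terms (even n): 1/(2+12), 1/(4+12), ... decreasing -> max = 1/14 (n=2).
- Negative terms (odd n): -1/(1+12), -1/(3+12), ... increasing -> min = -1/13 (n=1).
- So sup = 1/14 (attained at n=2); inf = -1/13 (attained at n=1).
Conclusion: sup(S) = 1/14, attained in S.

1/14


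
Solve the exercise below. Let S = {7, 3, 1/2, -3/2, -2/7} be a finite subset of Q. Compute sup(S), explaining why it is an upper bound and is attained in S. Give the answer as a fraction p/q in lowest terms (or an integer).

S is finite, so sup(S) = max(S).
Sorted decreasing:
7, 3, 1/2, -2/7, -3/2
The extremum is 7.
For every x in S, x <= 7. And 7 is in S, so it is attained.
Therefore sup(S) = 7.

7


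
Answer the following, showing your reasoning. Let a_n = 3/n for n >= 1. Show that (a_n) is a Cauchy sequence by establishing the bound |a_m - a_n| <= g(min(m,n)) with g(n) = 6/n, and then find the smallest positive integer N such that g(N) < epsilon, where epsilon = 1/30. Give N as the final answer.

For any m, n >= 1, by the triangle inequality:
|a_m - a_n| = |3/m - 3/n| <= 3*1/m + 3*1/n <= 6/min(m,n).
So g(n) = 6/n bounds the Cauchy difference. Since g(n) -> 0, (a_n) is Cauchy.
Now solve g(N) < 1/30: 6/N < 1/30 <=> N > 6 / (1/30) = 180.
The smallest integer strictly greater than 180 is N = 181.
Check: g(181) = 6/181 = 6/181 < 1/30; g(180) = 1/30 >= 1/30. So N = 181.

181


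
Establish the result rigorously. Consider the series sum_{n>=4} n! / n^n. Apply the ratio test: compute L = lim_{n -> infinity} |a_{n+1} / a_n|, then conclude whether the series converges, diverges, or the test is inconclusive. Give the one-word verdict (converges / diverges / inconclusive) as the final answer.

Let a_n denote the general term. Form the ratio a_{n+1}/a_n and simplify:
a_{n+1}/a_n = (n/(n + 1))^n
Take the limit as n -> infinity: L = exp(-1).
Since L = exp(-1) < 1, the ratio test implies the series converges.

converges


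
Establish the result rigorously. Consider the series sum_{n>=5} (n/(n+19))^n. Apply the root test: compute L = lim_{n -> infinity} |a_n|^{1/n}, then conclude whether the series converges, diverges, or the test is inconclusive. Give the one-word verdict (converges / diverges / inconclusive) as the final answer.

Let a_n denote the general term. Form |a_n|^(1/n) and simplify:
|a_n|^(1/n) = n/(n + 19)
Take the limit as n -> infinity: L = 1.
Since L = 1, the root test is inconclusive. (In fact a_n = (n/(n+19))^n -> e^(-19) != 0, so the nth-term test shows divergence; but the root test itself gives no conclusion.)

inconclusive


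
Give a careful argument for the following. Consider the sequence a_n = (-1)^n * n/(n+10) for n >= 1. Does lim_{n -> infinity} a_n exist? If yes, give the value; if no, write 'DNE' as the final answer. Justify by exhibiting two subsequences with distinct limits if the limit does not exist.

Examine the behaviour of a_n along subsequences.
a_{2k} = 2k/(2k+10) -> 1. a_{2k+1} = -(2k+1)/(2k+11) -> -1.
Since these two subsequential limits are 1 and -1, distinct, the full sequence cannot converge (a convergent sequence has all subsequences tending to the same limit). So lim a_n does not exist.

DNE


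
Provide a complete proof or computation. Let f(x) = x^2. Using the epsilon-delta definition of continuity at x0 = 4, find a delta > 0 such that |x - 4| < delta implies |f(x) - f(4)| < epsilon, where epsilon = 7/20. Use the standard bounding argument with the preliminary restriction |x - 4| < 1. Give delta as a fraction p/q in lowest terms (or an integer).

Factor: |x^2 - (4)^2| = |x - 4| * |x + 4|.
Impose |x - 4| < 1 first. Then |x + 4| = |(x - 4) + 2*(4)| <= |x - 4| + 2*|4| < 1 + 8 = 9.
So |x^2 - (4)^2| < delta * 9.
We need delta * 9 <= 7/20, i.e. delta <= 7/20/9 = 7/180.
Since 7/180 < 1, this is tighter than 1; take delta = 7/180.
So delta = 7/180 works.

7/180


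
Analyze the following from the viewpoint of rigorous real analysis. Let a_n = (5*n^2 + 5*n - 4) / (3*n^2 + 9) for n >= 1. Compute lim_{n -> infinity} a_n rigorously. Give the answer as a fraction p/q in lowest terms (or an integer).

Divide numerator and denominator by n^2, the highest power:
numerator / n^2 = 5 + 5/n - 4/n^2
denominator / n^2 = 3 + 9/n^2
As n -> infinity, all terms of the form c/n^k (k >= 1) tend to 0.
So numerator / n^2 -> 5 and denominator / n^2 -> 3.
Therefore lim a_n = 5/3.

5/3


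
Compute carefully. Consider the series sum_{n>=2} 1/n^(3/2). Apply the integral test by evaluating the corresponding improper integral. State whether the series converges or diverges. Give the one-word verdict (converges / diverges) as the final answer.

Let f(x) = x^(-3/2). Then f is positive, continuous, and decreasing on [2, infinity), so the integral test applies.
Compute the improper integral int_{2}^infinity f(x) dx:
  antiderivative F(x) = -2/sqrt(x).
  As x -> infinity, F(x) -> 0 (since p = 3/2 > 1).
  So int = F(infinity) - F(2) = 0 - (-sqrt(2)) = sqrt(2).
  Finite, so by the integral test, the series converges.

converges


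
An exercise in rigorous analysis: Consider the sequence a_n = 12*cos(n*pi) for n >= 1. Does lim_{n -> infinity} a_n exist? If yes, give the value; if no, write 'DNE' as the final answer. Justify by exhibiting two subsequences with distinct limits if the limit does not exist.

Examine the behaviour of a_n along subsequences.
cos(n*pi) = (-1)^n, so a_n = 12*(-1)^n. a_{2k} = 12 -> 12. a_{2k+1} = -12 -> -12.
Since these two subsequential limits are 12 and -12, distinct, the full sequence cannot converge (a convergent sequence has all subsequences tending to the same limit). So lim a_n does not exist.

DNE


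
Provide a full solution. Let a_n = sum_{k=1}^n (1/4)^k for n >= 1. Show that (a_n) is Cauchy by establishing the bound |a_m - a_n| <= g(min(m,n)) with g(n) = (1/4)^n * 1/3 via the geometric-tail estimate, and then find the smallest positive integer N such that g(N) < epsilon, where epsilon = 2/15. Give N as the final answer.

For m > n >= 1: |a_m - a_n| = sum_{k=n+1}^m (1/4)^k < sum_{k=n+1}^infinity (1/4)^k = (1/4)^(n+1) / (1 - 1/4) = (1/4)^n * (1/4) * (4/3) = (1/4)^n * 1/3.
So g(n) = (1/4)^n / 3. Since g(n) -> 0, (a_n) is Cauchy.
Now solve g(N) < 2/15: (1/4)^N / 3 < 2/15 <=> 4^N > 1 / (3 * 2/15) = 5/2.
Check powers of 4: 4^0 = 1 <= 5/2, 4^1 = 4 > 5/2.
So the smallest such N is 1. Check: g(1) = 1/(3 * 4) = 1/12 < 2/15.

1


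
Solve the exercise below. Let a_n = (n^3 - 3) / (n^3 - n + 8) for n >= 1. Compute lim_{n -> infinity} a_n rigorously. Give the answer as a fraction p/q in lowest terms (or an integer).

Divide numerator and denominator by n^3, the highest power:
numerator / n^3 = 1 - 3/n^3
denominator / n^3 = 1 - 1/n^2 + 8/n^3
As n -> infinity, all terms of the form c/n^k (k >= 1) tend to 0.
So numerator / n^3 -> 1 and denominator / n^3 -> 1.
Therefore lim a_n = 1.

1


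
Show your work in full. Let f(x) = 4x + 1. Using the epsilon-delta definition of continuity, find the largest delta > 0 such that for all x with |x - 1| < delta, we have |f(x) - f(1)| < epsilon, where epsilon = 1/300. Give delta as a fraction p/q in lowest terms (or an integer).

We compute f(1) = 4*(1) + 1 = 5.
|f(x) - f(1)| = |4x + 1 - (5)| = |4(x - 1)| = 4|x - 1|.
We need 4|x - 1| < 1/300, i.e. |x - 1| < 1/300 / 4 = 1/1200.
So any delta <= 1/1200 works. Conversely, if delta > 1/1200, then x = 1 + 1/1200 satisfies |x - 1| = 1/1200 < delta but |f(x) - f(1)| = 4 * 1/1200 = 1/300, which is not < 1/300; so no larger delta works.
Hence the largest such delta is 1/1200.

1/1200
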